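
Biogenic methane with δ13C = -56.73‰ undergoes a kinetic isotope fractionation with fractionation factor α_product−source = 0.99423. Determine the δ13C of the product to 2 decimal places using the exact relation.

δ_product = (δ_source + 1000)·α − 1000
δ_product = (-56.73 + 1000) × 0.99423 − 1000
δ_product = 937.827 − 1000 = -62.173‰

-62.17‰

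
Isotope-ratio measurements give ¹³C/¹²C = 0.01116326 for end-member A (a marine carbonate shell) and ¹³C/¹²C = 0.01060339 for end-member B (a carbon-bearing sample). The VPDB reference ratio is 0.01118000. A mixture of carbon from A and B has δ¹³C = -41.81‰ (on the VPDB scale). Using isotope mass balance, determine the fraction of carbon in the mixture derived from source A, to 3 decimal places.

0.195

δ_A = (0.01116326/0.01118000 − 1)×1000 = (0.998503 − 1)×1000 = -1.497‰
δ_B = (0.01060339/0.01118000 − 1)×1000 = (0.948425 − 1)×1000 = -51.575‰
f_A = (δ_mix − δ_B)/(δ_A − δ_B) = (-41.81 − (-51.575))/(-1.497 − (-51.575))
f_A = 9.765 / 50.078 = 0.1950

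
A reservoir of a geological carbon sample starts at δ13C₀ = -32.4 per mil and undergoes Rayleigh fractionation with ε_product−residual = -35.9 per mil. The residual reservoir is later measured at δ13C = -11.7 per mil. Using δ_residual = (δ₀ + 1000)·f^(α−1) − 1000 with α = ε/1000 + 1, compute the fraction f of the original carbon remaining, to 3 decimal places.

α − 1 = ε/1000 = -0.0359
(δ_res + 1000)/(δ₀ + 1000) = (-11.7 + 1000)/(-32.4 + 1000) = 988.3/967.6 = 1.021393
f = 1.021393^(1/-0.0359) = exp(ln(1.021393)/-0.0359) = exp(0.02117/-0.0359)
f = exp(-0.5896) = 0.5545

0.555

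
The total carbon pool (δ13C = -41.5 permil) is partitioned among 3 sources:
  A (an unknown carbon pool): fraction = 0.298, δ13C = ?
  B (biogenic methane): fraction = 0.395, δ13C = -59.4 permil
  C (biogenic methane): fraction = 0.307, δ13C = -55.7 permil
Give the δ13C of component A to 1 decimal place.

Isotope mass balance: δ_bulk = Σ fᵢ·δᵢ.
-41.5 = 0.298×δ_A + 0.395×(-59.4) + 0.307×(-55.7)
0.298·δ_A = -41.5 − (-40.563) = -0.937
δ_A = -0.937 / 0.298 = -3.14 permil

-3.1 permil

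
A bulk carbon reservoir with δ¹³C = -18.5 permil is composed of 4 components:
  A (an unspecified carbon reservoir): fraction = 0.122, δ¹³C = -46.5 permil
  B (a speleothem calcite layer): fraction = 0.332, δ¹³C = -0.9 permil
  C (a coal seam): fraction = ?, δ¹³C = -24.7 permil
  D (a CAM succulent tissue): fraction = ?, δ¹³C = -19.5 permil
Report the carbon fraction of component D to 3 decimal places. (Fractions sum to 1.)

Let f_D and f_C be the unknown fractions; fractions sum to 1 so f_D + f_C = 0.546.
Mass balance: Σ fᵢ·δᵢ = δ_bulk ⇒ f_D·(-19.5) + f_C·(-24.7) = -18.5 − (-5.972) = -12.528
Substitute f_C = 0.546 − f_D:
f_D·(-19.5 − -24.7) = -12.528 − 0.546×(-24.7) = 0.958
f_D = 0.958 / 5.2 = 0.1842

0.184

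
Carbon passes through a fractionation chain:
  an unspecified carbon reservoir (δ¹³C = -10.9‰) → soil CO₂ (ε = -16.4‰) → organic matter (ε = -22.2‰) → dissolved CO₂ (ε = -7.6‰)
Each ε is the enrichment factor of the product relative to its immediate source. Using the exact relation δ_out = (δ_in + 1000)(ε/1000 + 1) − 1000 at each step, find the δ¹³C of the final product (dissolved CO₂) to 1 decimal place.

step 1: δ = (-10.90 + 1000)·(-16.4/1000 + 1) − 1000 = -27.12‰
step 2: δ = (-27.12 + 1000)·(-22.2/1000 + 1) − 1000 = -48.72‰
step 3: δ = (-48.72 + 1000)·(-7.6/1000 + 1) − 1000 = -55.95‰

-55.9‰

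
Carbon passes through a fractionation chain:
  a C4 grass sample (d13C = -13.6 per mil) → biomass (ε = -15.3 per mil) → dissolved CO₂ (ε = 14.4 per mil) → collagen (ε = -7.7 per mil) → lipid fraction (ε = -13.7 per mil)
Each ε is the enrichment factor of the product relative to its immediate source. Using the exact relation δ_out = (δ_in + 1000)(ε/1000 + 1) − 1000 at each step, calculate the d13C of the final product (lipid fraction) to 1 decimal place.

-35.7 per mil

step 1: δ = (-13.60 + 1000)·(-15.3/1000 + 1) − 1000 = -28.69 per mil
step 2: δ = (-28.69 + 1000)·(14.4/1000 + 1) − 1000 = -14.71 per mil
step 3: δ = (-14.71 + 1000)·(-7.7/1000 + 1) − 1000 = -22.29 per mil
step 4: δ = (-22.29 + 1000)·(-13.7/1000 + 1) − 1000 = -35.69 per mil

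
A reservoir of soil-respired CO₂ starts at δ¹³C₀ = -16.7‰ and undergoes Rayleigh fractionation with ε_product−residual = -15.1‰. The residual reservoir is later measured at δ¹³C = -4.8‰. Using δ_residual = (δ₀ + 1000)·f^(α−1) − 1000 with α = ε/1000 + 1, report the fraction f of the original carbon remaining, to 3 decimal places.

0.451

α − 1 = ε/1000 = -0.0151
(δ_res + 1000)/(δ₀ + 1000) = (-4.8 + 1000)/(-16.7 + 1000) = 995.2/983.3 = 1.012102
f = 1.012102^(1/-0.0151) = exp(ln(1.012102)/-0.0151) = exp(0.01203/-0.0151)
f = exp(-0.7967) = 0.4508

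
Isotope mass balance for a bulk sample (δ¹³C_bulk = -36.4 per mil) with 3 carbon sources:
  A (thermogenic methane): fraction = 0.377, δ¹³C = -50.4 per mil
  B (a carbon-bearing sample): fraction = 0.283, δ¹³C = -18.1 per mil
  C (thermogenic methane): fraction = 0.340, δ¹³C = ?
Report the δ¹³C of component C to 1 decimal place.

Isotope mass balance: δ_bulk = Σ fᵢ·δᵢ.
-36.4 = 0.377×(-50.4) + 0.283×(-18.1) + 0.340×δ_C
0.340·δ_C = -36.4 − (-24.123) = -12.277
δ_C = -12.277 / 0.340 = -36.11 per mil

-36.1 per mil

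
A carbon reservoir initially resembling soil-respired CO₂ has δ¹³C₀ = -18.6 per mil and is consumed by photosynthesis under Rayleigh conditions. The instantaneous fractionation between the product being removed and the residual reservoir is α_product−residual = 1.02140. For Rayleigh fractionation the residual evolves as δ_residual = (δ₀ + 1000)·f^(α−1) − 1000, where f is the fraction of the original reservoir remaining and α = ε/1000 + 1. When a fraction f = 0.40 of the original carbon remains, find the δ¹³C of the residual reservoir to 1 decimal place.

-37.7 per mil

Rayleigh residual: δ_res = (δ₀ + 1000)·f^(α−1) − 1000
α − 1 = 0.02140
f^(α−1) = 0.40^(0.02140) = 0.980582
δ_res = (-18.6 + 1000) × 0.980582 − 1000 = 962.344 − 1000 = -37.66 per mil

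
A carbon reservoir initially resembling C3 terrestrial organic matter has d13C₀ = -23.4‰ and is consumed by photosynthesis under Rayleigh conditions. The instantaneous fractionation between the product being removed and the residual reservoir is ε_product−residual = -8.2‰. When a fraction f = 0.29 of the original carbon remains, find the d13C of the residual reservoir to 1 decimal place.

Rayleigh residual: δ_res = (δ₀ + 1000)·f^(α−1) − 1000
α = ε/1000 + 1 = 0.99180, so α − 1 = -0.00820
f^(α−1) = 0.29^(-0.00820) = 1.010202
δ_res = (-23.4 + 1000) × 1.010202 − 1000 = 986.564 − 1000 = -13.44‰

-13.4‰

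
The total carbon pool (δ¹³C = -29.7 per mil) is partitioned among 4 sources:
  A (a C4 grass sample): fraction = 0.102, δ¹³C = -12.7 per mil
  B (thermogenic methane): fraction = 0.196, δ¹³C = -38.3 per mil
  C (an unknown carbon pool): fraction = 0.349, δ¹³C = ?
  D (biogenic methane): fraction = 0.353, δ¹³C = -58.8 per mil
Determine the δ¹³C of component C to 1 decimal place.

-0.4 per mil

Isotope mass balance: δ_bulk = Σ fᵢ·δᵢ.
-29.7 = 0.102×(-12.7) + 0.196×(-38.3) + 0.349×δ_C + 0.353×(-58.8)
0.349·δ_C = -29.7 − (-29.559) = -0.141
δ_C = -0.141 / 0.349 = -0.41 per mil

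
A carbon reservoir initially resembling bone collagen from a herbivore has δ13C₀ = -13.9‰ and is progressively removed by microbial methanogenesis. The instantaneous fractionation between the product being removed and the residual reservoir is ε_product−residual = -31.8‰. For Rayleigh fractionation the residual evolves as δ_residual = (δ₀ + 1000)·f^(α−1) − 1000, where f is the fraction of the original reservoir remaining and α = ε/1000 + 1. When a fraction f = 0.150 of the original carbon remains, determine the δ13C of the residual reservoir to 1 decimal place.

Rayleigh residual: δ_res = (δ₀ + 1000)·f^(α−1) − 1000
α = ε/1000 + 1 = 0.96820, so α − 1 = -0.03180
f^(α−1) = 0.150^(-0.03180) = 1.062185
δ_res = (-13.9 + 1000) × 1.062185 − 1000 = 1047.421 − 1000 = 47.42‰

47.4‰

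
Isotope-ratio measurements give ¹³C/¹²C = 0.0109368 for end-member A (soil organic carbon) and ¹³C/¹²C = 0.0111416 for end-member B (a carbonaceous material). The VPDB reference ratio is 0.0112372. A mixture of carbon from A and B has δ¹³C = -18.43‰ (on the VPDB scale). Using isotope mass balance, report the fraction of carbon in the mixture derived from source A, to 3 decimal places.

δ_A = (0.0109368/0.0112372 − 1)×1000 = (0.973267 − 1)×1000 = -26.733‰
δ_B = (0.0111416/0.0112372 − 1)×1000 = (0.991493 − 1)×1000 = -8.507‰
f_A = (δ_mix − δ_B)/(δ_A − δ_B) = (-18.43 − (-8.507))/(-26.733 − (-8.507))
f_A = -9.923 / -18.225 = 0.5444

0.544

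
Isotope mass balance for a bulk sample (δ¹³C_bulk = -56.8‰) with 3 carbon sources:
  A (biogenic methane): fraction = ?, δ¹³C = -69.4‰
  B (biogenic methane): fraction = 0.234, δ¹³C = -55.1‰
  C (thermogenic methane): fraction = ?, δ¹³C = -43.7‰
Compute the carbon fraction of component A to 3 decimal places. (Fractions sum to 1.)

0.406

Let f_A and f_C be the unknown fractions; fractions sum to 1 so f_A + f_C = 0.766.
Mass balance: Σ fᵢ·δᵢ = δ_bulk ⇒ f_A·(-69.4) + f_C·(-43.7) = -56.8 − (-12.893) = -43.907
Substitute f_C = 0.766 − f_A:
f_A·(-69.4 − -43.7) = -43.907 − 0.766×(-43.7) = -10.432
f_A = -10.432 / -25.7 = 0.4059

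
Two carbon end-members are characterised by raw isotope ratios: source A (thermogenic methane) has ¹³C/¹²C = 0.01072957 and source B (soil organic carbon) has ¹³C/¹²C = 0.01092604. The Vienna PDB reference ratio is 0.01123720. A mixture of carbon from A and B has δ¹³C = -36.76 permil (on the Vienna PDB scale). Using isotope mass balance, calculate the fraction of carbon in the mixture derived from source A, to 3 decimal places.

0.519

δ_A = (0.01072957/0.01123720 − 1)×1000 = (0.954826 − 1)×1000 = -45.174 permil
δ_B = (0.01092604/0.01123720 − 1)×1000 = (0.972310 − 1)×1000 = -27.690 permil
f_A = (δ_mix − δ_B)/(δ_A − δ_B) = (-36.76 − (-27.690))/(-45.174 − (-27.690))
f_A = -9.070 / -17.484 = 0.5188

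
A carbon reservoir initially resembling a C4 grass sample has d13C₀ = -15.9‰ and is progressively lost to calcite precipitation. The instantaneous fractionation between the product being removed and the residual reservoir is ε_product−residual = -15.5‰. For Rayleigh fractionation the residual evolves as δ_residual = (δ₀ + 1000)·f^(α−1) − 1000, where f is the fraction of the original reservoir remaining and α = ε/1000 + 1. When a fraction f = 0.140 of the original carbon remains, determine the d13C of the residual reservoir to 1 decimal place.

Rayleigh residual: δ_res = (δ₀ + 1000)·f^(α−1) − 1000
α = ε/1000 + 1 = 0.98450, so α − 1 = -0.01550
f^(α−1) = 0.140^(-0.01550) = 1.030944
δ_res = (-15.9 + 1000) × 1.030944 − 1000 = 1014.552 − 1000 = 14.55‰

14.6‰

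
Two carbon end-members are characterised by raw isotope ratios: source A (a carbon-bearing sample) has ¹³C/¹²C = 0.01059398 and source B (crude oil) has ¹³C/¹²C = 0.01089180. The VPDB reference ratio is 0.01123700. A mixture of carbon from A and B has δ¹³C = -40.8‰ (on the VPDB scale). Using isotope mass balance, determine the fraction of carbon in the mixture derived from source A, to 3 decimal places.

0.380

δ_A = (0.01059398/0.01123700 − 1)×1000 = (0.942777 − 1)×1000 = -57.223‰
δ_B = (0.01089180/0.01123700 − 1)×1000 = (0.969280 − 1)×1000 = -30.720‰
f_A = (δ_mix − δ_B)/(δ_A − δ_B) = (-40.8 − (-30.720))/(-57.223 − (-30.720))
f_A = -10.080 / -26.504 = 0.3803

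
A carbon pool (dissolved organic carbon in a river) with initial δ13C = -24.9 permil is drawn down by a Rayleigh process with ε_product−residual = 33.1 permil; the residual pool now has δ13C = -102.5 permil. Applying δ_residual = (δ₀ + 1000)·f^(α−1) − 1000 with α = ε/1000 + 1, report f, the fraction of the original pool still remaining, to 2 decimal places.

α − 1 = ε/1000 = 0.0331
(δ_res + 1000)/(δ₀ + 1000) = (-102.5 + 1000)/(-24.9 + 1000) = 897.5/975.1 = 0.920418
f = 0.920418^(1/0.0331) = exp(ln(0.920418)/0.0331) = exp(-0.08293/0.0331)
f = exp(-2.5053) = 0.0816

0.08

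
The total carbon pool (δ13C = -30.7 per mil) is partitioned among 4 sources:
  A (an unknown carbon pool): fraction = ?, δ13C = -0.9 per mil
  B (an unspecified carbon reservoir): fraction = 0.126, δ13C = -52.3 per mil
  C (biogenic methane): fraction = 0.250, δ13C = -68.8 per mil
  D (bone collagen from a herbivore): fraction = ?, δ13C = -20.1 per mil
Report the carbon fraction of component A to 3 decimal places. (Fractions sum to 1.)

Let f_A and f_D be the unknown fractions; fractions sum to 1 so f_A + f_D = 0.624.
Mass balance: Σ fᵢ·δᵢ = δ_bulk ⇒ f_A·(-0.9) + f_D·(-20.1) = -30.7 − (-23.790) = -6.910
Substitute f_D = 0.624 − f_A:
f_A·(-0.9 − -20.1) = -6.910 − 0.624×(-20.1) = 5.632
f_A = 5.632 / 19.2 = 0.2933

0.293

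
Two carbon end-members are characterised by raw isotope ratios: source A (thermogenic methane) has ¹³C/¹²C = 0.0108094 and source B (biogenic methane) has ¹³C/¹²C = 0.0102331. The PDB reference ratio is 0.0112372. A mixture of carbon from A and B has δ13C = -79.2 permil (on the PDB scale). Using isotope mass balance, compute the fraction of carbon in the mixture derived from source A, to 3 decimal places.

0.198

δ_A = (0.0108094/0.0112372 − 1)×1000 = (0.961930 − 1)×1000 = -38.070 permil
δ_B = (0.0102331/0.0112372 − 1)×1000 = (0.910645 − 1)×1000 = -89.355 permil
f_A = (δ_mix − δ_B)/(δ_A − δ_B) = (-79.2 − (-89.355))/(-38.070 − (-89.355))
f_A = 10.155 / 51.285 = 0.1980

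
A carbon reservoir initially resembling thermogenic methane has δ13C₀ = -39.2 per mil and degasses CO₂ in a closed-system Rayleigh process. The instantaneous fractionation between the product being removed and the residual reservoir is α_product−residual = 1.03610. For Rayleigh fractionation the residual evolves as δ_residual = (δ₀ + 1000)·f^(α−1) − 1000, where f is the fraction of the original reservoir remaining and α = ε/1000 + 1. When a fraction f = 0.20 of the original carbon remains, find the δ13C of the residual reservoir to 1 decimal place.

Rayleigh residual: δ_res = (δ₀ + 1000)·f^(α−1) − 1000
α − 1 = 0.03610
f^(α−1) = 0.20^(0.03610) = 0.943555
δ_res = (-39.2 + 1000) × 0.943555 − 1000 = 906.568 − 1000 = -93.43 per mil

-93.4 per mil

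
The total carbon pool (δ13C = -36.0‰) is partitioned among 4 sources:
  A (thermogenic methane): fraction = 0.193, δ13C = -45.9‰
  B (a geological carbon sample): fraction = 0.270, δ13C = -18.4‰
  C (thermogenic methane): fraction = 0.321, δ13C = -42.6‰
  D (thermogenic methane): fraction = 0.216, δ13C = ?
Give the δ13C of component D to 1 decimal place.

Isotope mass balance: δ_bulk = Σ fᵢ·δᵢ.
-36.0 = 0.193×(-45.9) + 0.270×(-18.4) + 0.321×(-42.6) + 0.216×δ_D
0.216·δ_D = -36.0 − (-27.501) = -8.499
δ_D = -8.499 / 0.216 = -39.35‰

-39.3‰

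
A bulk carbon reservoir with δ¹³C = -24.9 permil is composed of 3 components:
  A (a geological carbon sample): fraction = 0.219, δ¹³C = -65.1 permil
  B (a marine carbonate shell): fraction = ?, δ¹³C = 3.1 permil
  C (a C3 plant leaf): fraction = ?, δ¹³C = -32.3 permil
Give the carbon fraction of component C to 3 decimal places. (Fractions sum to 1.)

Let f_C and f_B be the unknown fractions; fractions sum to 1 so f_C + f_B = 0.781.
Mass balance: Σ fᵢ·δᵢ = δ_bulk ⇒ f_C·(-32.3) + f_B·(3.1) = -24.9 − (-14.257) = -10.643
Substitute f_B = 0.781 − f_C:
f_C·(-32.3 − 3.1) = -10.643 − 0.781×(3.1) = -13.064
f_C = -13.064 / -35.4 = 0.3690

0.369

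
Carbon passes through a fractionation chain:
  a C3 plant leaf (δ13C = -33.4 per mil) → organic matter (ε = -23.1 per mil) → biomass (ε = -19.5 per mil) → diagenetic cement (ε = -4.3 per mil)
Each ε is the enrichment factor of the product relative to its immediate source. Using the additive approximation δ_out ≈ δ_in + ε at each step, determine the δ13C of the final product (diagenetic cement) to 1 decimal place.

-80.3 per mil

step 1: δ ≈ -33.4 + (-23.1) = -56.5 per mil
step 2: δ ≈ -56.5 + (-19.5) = -76.0 per mil
step 3: δ ≈ -76.0 + (-4.3) = -80.3 per mil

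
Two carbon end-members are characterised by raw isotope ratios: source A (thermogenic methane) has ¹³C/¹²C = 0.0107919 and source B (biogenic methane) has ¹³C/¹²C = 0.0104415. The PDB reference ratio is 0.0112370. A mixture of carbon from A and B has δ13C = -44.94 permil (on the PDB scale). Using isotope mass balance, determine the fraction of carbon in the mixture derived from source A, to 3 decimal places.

δ_A = (0.0107919/0.0112370 − 1)×1000 = (0.960390 − 1)×1000 = -39.610 permil
δ_B = (0.0104415/0.0112370 − 1)×1000 = (0.929207 − 1)×1000 = -70.793 permil
f_A = (δ_mix − δ_B)/(δ_A − δ_B) = (-44.94 − (-70.793))/(-39.610 − (-70.793))
f_A = 25.853 / 31.183 = 0.8291

0.829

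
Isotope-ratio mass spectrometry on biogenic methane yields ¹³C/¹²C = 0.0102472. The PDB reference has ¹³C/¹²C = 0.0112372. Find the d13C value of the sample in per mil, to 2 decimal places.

-88.10 per mil

d13C = (R_sample / R_standard − 1) × 1000
R_sample / R_standard = 0.0102472 / 0.0112372 = 0.911900
d13C = (0.911900 − 1) × 1000 = -88.100 per mil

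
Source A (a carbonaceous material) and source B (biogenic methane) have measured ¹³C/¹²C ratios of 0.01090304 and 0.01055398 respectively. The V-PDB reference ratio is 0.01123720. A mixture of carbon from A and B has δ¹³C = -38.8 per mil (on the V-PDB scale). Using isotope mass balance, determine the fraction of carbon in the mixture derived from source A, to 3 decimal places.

δ_A = (0.01090304/0.01123720 − 1)×1000 = (0.970263 − 1)×1000 = -29.737 per mil
δ_B = (0.01055398/0.01123720 − 1)×1000 = (0.939200 − 1)×1000 = -60.800 per mil
f_A = (δ_mix − δ_B)/(δ_A − δ_B) = (-38.8 − (-60.800))/(-29.737 − (-60.800))
f_A = 22.000 / 31.063 = 0.7082

0.708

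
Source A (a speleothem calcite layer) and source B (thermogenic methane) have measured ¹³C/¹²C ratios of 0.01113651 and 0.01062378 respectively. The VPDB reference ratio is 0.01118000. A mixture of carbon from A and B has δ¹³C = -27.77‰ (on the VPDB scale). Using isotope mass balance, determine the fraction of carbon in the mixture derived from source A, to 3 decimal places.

δ_A = (0.01113651/0.01118000 − 1)×1000 = (0.996110 − 1)×1000 = -3.890‰
δ_B = (0.01062378/0.01118000 − 1)×1000 = (0.950249 − 1)×1000 = -49.751‰
f_A = (δ_mix − δ_B)/(δ_A − δ_B) = (-27.77 − (-49.751))/(-3.890 − (-49.751))
f_A = 21.981 / 45.861 = 0.4793

0.479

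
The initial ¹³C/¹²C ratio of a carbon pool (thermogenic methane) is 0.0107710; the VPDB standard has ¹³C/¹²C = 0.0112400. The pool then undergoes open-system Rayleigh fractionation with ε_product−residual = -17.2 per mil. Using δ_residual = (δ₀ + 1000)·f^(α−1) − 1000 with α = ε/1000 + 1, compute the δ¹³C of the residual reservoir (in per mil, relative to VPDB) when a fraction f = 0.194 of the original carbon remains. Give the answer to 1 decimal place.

-14.3 per mil

δ₀ = (0.0107710/0.0112400 − 1)×1000 = (0.958274 − 1)×1000 = -41.726 per mil
α − 1 = ε/1000 = -0.0172
f^(α−1) = 0.194^(-0.0172) = 1.028608
δ_res = (-41.726 + 1000) × 1.028608 − 1000 = 985.688 − 1000 = -14.31 per mil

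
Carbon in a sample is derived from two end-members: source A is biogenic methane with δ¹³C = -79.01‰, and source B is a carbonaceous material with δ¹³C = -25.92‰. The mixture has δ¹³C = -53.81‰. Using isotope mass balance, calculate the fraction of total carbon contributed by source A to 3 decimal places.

δ_mix = f_A·δ_A + (1 − f_A)·δ_B  ⇒  f_A = (δ_mix − δ_B)/(δ_A − δ_B)
f_A = (-53.81 − (-25.92)) / (-79.01 − (-25.92))
f_A = -27.89 / -53.09 = 0.5253

0.525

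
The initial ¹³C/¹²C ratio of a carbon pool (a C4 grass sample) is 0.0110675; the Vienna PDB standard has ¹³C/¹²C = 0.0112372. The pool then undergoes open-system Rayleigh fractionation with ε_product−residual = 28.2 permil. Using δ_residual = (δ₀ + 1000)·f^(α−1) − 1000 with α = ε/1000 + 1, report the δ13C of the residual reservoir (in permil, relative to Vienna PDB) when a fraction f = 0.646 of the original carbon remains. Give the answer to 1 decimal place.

δ₀ = (0.0110675/0.0112372 − 1)×1000 = (0.984898 − 1)×1000 = -15.102 permil
α − 1 = ε/1000 = 0.0282
f^(α−1) = 0.646^(0.0282) = 0.987753
δ_res = (-15.102 + 1000) × 0.987753 − 1000 = 972.837 − 1000 = -27.16 permil

-27.2 permil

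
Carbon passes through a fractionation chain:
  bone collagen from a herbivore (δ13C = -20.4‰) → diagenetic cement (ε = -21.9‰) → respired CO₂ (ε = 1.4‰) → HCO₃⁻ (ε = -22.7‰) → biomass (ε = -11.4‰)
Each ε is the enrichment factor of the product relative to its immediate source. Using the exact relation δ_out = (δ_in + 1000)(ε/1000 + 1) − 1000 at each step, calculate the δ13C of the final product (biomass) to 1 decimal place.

-73.0‰

step 1: δ = (-20.40 + 1000)·(-21.9/1000 + 1) − 1000 = -41.85‰
step 2: δ = (-41.85 + 1000)·(1.4/1000 + 1) − 1000 = -40.51‰
step 3: δ = (-40.51 + 1000)·(-22.7/1000 + 1) − 1000 = -62.29‰
step 4: δ = (-62.29 + 1000)·(-11.4/1000 + 1) − 1000 = -72.98‰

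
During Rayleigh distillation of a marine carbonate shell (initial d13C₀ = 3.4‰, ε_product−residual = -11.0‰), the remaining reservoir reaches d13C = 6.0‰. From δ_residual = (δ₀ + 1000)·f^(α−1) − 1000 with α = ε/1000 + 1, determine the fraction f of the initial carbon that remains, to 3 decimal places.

0.790

α − 1 = ε/1000 = -0.0110
(δ_res + 1000)/(δ₀ + 1000) = (6.0 + 1000)/(3.4 + 1000) = 1006.0/1003.4 = 1.002591
f = 1.002591^(1/-0.0110) = exp(ln(1.002591)/-0.0110) = exp(0.00259/-0.0110)
f = exp(-0.2353) = 0.7904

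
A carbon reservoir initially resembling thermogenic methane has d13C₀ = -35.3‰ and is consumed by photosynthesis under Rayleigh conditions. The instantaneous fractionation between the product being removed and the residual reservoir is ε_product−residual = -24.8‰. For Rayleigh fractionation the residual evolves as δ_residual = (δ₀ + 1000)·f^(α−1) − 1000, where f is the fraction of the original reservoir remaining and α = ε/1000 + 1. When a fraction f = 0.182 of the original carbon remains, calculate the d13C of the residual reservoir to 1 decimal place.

6.3‰

Rayleigh residual: δ_res = (δ₀ + 1000)·f^(α−1) − 1000
α = ε/1000 + 1 = 0.97520, so α − 1 = -0.02480
f^(α−1) = 0.182^(-0.02480) = 1.043158
δ_res = (-35.3 + 1000) × 1.043158 − 1000 = 1006.335 − 1000 = 6.33‰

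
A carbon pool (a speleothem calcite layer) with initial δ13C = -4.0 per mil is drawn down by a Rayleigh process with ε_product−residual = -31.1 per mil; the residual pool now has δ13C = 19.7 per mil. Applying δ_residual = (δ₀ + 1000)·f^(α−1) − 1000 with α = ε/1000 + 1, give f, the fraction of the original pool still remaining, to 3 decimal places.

α − 1 = ε/1000 = -0.0311
(δ_res + 1000)/(δ₀ + 1000) = (19.7 + 1000)/(-4.0 + 1000) = 1019.7/996.0 = 1.023795
f = 1.023795^(1/-0.0311) = exp(ln(1.023795)/-0.0311) = exp(0.02352/-0.0311)
f = exp(-0.7562) = 0.4695

0.469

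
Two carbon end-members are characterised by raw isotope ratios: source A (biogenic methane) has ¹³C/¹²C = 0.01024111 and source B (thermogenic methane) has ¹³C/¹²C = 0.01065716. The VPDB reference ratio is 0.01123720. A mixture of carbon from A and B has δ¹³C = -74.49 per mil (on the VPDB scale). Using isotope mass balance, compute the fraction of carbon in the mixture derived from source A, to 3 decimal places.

0.618

δ_A = (0.01024111/0.01123720 − 1)×1000 = (0.911358 − 1)×1000 = -88.642 per mil
δ_B = (0.01065716/0.01123720 − 1)×1000 = (0.948382 − 1)×1000 = -51.618 per mil
f_A = (δ_mix − δ_B)/(δ_A − δ_B) = (-74.49 − (-51.618))/(-88.642 − (-51.618))
f_A = -22.872 / -37.024 = 0.6178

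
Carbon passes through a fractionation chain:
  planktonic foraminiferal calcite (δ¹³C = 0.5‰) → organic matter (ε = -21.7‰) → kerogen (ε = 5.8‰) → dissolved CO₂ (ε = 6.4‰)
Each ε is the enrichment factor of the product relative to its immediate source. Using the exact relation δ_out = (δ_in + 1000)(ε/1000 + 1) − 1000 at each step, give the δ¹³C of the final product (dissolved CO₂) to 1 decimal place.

step 1: δ = (0.50 + 1000)·(-21.7/1000 + 1) − 1000 = -21.21‰
step 2: δ = (-21.21 + 1000)·(5.8/1000 + 1) − 1000 = -15.53‰
step 3: δ = (-15.53 + 1000)·(6.4/1000 + 1) − 1000 = -9.23‰

-9.2‰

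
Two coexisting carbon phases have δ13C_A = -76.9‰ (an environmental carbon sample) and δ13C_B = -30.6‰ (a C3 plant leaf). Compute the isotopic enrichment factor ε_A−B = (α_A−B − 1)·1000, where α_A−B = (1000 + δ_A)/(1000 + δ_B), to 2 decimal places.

α_A−B = (1000 + -76.9) / (1000 + -30.6) = 923.1 / 969.4 = 0.952238
ε_A−B = (0.952238 − 1) × 1000 = -47.762‰
(The approximation ε ≈ δ_A − δ_B would give -46.3‰.)

-47.76‰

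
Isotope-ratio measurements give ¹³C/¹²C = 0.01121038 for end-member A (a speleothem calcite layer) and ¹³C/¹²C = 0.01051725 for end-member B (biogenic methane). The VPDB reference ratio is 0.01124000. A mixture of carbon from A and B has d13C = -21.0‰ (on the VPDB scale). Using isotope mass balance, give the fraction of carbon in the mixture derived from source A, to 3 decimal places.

0.702

δ_A = (0.01121038/0.01124000 − 1)×1000 = (0.997365 − 1)×1000 = -2.635‰
δ_B = (0.01051725/0.01124000 − 1)×1000 = (0.935698 − 1)×1000 = -64.302‰
f_A = (δ_mix − δ_B)/(δ_A − δ_B) = (-21.0 − (-64.302))/(-2.635 − (-64.302))
f_A = 43.302 / 61.666 = 0.7022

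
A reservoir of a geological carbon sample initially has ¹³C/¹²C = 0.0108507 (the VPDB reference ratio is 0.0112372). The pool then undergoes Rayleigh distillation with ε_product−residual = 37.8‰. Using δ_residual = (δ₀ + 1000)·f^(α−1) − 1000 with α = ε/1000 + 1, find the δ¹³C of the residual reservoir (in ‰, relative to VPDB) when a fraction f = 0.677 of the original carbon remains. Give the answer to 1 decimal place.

-48.5‰

δ₀ = (0.0108507/0.0112372 − 1)×1000 = (0.965605 − 1)×1000 = -34.395‰
α − 1 = ε/1000 = 0.0378
f^(α−1) = 0.677^(0.0378) = 0.985363
δ_res = (-34.395 + 1000) × 0.985363 − 1000 = 951.472 − 1000 = -48.53‰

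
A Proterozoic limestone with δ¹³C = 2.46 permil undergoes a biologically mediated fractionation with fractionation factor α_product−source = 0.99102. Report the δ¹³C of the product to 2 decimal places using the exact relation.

δ_product = (δ_source + 1000)·α − 1000
δ_product = (2.46 + 1000) × 0.99102 − 1000
δ_product = 993.458 − 1000 = -6.542 permil

-6.54 permil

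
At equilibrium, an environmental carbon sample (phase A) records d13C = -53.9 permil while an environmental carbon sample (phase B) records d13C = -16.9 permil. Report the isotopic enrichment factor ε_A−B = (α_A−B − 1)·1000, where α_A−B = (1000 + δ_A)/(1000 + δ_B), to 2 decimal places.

α_A−B = (1000 + -53.9) / (1000 + -16.9) = 946.1 / 983.1 = 0.962364
ε_A−B = (0.962364 − 1) × 1000 = -37.636 permil
(The approximation ε ≈ δ_A − δ_B would give -37.0 permil.)

-37.64 permil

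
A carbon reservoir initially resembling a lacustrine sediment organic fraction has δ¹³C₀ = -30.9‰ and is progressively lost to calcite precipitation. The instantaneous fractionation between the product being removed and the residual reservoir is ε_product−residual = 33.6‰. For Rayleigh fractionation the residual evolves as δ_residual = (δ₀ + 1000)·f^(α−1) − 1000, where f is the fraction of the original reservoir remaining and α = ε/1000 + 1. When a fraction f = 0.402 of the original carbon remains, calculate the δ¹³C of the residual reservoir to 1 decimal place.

Rayleigh residual: δ_res = (δ₀ + 1000)·f^(α−1) − 1000
α = ε/1000 + 1 = 1.03360, so α − 1 = 0.03360
f^(α−1) = 0.402^(0.03360) = 0.969844
δ_res = (-30.9 + 1000) × 0.969844 − 1000 = 939.876 − 1000 = -60.12‰

-60.1‰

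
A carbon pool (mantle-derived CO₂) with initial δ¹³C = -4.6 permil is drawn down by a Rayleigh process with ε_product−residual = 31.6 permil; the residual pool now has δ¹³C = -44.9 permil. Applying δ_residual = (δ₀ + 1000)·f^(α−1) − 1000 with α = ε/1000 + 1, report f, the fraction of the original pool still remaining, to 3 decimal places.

0.270

α − 1 = ε/1000 = 0.0316
(δ_res + 1000)/(δ₀ + 1000) = (-44.9 + 1000)/(-4.6 + 1000) = 955.1/995.4 = 0.959514
f = 0.959514^(1/0.0316) = exp(ln(0.959514)/0.0316) = exp(-0.04133/0.0316)
f = exp(-1.3079) = 0.2704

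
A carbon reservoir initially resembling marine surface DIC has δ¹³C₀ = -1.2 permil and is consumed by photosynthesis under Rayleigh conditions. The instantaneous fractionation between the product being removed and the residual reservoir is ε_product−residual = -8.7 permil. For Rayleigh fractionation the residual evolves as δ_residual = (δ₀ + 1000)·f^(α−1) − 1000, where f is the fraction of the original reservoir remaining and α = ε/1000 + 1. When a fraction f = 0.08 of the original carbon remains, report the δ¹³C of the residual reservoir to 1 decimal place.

21.0 permil

Rayleigh residual: δ_res = (δ₀ + 1000)·f^(α−1) − 1000
α = ε/1000 + 1 = 0.99130, so α − 1 = -0.00870
f^(α−1) = 0.08^(-0.00870) = 1.022217
δ_res = (-1.2 + 1000) × 1.022217 − 1000 = 1020.990 − 1000 = 20.99 permil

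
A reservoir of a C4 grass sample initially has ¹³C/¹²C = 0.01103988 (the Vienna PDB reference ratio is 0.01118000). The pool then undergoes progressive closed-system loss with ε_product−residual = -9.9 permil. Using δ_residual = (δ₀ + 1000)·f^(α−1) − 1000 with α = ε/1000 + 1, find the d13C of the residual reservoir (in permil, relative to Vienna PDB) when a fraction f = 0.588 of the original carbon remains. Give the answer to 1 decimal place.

δ₀ = (0.01103988/0.01118000 − 1)×1000 = (0.987467 − 1)×1000 = -12.533 permil
α − 1 = ε/1000 = -0.0099
f^(α−1) = 0.588^(-0.0099) = 1.005271
δ_res = (-12.533 + 1000) × 1.005271 − 1000 = 992.672 − 1000 = -7.33 permil

-7.3 permil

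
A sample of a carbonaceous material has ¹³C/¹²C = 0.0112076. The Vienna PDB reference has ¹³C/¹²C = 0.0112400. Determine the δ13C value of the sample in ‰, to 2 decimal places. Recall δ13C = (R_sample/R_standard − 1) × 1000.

δ13C = (R_sample / R_standard − 1) × 1000
R_sample / R_standard = 0.0112076 / 0.0112400 = 0.997117
δ13C = (0.997117 − 1) × 1000 = -2.883‰

-2.88‰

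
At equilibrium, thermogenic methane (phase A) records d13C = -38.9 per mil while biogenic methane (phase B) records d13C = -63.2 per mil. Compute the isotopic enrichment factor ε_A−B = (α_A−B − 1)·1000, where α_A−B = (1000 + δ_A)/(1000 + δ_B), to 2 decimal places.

25.94 per mil

α_A−B = (1000 + -38.9) / (1000 + -63.2) = 961.1 / 936.8 = 1.025939
ε_A−B = (1.025939 − 1) × 1000 = 25.939 per mil
(The approximation ε ≈ δ_A − δ_B would give 24.3 per mil.)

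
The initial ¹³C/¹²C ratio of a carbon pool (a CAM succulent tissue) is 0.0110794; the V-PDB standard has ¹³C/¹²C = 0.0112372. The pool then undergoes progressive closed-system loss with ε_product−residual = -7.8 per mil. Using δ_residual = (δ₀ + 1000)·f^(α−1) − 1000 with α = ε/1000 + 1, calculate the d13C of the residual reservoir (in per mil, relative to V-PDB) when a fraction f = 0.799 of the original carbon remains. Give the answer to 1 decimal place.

-12.3 per mil

δ₀ = (0.0110794/0.0112372 − 1)×1000 = (0.985957 − 1)×1000 = -14.043 per mil
α − 1 = ε/1000 = -0.0078
f^(α−1) = 0.799^(-0.0078) = 1.001752
δ_res = (-14.043 + 1000) × 1.001752 − 1000 = 987.685 − 1000 = -12.32 per mil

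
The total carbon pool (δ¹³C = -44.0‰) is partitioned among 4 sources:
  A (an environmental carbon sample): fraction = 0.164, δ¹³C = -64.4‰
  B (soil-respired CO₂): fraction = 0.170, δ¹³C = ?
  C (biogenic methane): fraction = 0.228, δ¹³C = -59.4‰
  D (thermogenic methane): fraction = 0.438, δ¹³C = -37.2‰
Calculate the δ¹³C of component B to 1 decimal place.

Isotope mass balance: δ_bulk = Σ fᵢ·δᵢ.
-44.0 = 0.164×(-64.4) + 0.170×δ_B + 0.228×(-59.4) + 0.438×(-37.2)
0.170·δ_B = -44.0 − (-40.398) = -3.602
δ_B = -3.602 / 0.170 = -21.19‰

-21.2‰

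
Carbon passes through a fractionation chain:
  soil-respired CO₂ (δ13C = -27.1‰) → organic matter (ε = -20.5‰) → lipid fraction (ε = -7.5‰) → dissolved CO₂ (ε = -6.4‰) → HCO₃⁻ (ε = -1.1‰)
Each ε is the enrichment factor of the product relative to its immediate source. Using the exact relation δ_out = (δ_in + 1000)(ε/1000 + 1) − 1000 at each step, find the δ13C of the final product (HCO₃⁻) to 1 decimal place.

step 1: δ = (-27.10 + 1000)·(-20.5/1000 + 1) − 1000 = -47.04‰
step 2: δ = (-47.04 + 1000)·(-7.5/1000 + 1) − 1000 = -54.19‰
step 3: δ = (-54.19 + 1000)·(-6.4/1000 + 1) − 1000 = -60.24‰
step 4: δ = (-60.24 + 1000)·(-1.1/1000 + 1) − 1000 = -61.28‰

-61.3‰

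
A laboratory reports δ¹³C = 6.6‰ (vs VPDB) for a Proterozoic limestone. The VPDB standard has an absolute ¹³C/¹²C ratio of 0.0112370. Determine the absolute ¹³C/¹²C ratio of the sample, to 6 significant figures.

R_sample = R_standard × (δ¹³C/1000 + 1)
R_sample = 0.0112370 × (6.6/1000 + 1) = 0.0112370 × 1.006600
R_sample = 0.0113112

0.0113112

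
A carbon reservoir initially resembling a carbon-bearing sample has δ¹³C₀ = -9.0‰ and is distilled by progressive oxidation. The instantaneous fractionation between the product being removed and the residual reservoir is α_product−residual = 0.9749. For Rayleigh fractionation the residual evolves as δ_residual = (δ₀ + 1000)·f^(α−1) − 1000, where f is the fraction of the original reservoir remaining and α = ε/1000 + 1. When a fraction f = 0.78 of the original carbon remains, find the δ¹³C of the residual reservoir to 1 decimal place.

-2.8‰

Rayleigh residual: δ_res = (δ₀ + 1000)·f^(α−1) − 1000
α − 1 = -0.02510
f^(α−1) = 0.78^(-0.02510) = 1.006256
δ_res = (-9.0 + 1000) × 1.006256 − 1000 = 997.200 − 1000 = -2.80‰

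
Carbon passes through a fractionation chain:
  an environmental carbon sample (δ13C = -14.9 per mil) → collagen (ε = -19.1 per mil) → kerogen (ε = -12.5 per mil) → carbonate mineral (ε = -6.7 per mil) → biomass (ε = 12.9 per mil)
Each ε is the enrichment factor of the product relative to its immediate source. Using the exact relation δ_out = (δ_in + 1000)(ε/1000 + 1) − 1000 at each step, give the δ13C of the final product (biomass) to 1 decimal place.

-40.0 per mil

step 1: δ = (-14.90 + 1000)·(-19.1/1000 + 1) − 1000 = -33.72 per mil
step 2: δ = (-33.72 + 1000)·(-12.5/1000 + 1) − 1000 = -45.79 per mil
step 3: δ = (-45.79 + 1000)·(-6.7/1000 + 1) − 1000 = -52.19 per mil
step 4: δ = (-52.19 + 1000)·(12.9/1000 + 1) − 1000 = -39.96 per mil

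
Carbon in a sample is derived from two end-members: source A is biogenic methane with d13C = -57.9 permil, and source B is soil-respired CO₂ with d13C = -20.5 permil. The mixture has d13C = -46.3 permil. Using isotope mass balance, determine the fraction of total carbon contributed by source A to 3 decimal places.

0.690

δ_mix = f_A·δ_A + (1 − f_A)·δ_B  ⇒  f_A = (δ_mix − δ_B)/(δ_A − δ_B)
f_A = (-46.3 − (-20.5)) / (-57.9 − (-20.5))
f_A = -25.8 / -37.4 = 0.6898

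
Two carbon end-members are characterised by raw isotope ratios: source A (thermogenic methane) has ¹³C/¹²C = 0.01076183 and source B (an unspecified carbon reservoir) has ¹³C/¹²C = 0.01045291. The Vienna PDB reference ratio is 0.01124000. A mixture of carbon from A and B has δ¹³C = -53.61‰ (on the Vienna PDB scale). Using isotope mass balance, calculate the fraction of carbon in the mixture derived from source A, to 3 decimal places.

δ_A = (0.01076183/0.01124000 − 1)×1000 = (0.957458 − 1)×1000 = -42.542‰
δ_B = (0.01045291/0.01124000 − 1)×1000 = (0.929974 − 1)×1000 = -70.026‰
f_A = (δ_mix − δ_B)/(δ_A − δ_B) = (-53.61 − (-70.026))/(-42.542 − (-70.026))
f_A = 16.416 / 27.484 = 0.5973

0.597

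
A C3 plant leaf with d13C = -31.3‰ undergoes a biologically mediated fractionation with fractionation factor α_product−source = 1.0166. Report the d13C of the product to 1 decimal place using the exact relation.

δ_product = (δ_source + 1000)·α − 1000
δ_product = (-31.3 + 1000) × 1.0166 − 1000
δ_product = 984.780 − 1000 = -15.22‰

-15.2‰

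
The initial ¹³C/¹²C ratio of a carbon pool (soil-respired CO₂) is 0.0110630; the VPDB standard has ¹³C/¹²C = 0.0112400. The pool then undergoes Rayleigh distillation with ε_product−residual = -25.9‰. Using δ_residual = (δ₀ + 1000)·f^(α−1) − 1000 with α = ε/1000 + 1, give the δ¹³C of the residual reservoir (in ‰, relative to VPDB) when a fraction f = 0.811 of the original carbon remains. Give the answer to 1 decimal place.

-10.4‰

δ₀ = (0.0110630/0.0112400 − 1)×1000 = (0.984253 − 1)×1000 = -15.747‰
α − 1 = ε/1000 = -0.0259
f^(α−1) = 0.811^(-0.0259) = 1.005440
δ_res = (-15.747 + 1000) × 1.005440 − 1000 = 989.607 − 1000 = -10.39‰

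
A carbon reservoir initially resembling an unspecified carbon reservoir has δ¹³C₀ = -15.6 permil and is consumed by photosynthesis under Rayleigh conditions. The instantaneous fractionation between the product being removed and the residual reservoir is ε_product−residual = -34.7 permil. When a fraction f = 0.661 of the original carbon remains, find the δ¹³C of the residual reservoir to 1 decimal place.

Rayleigh residual: δ_res = (δ₀ + 1000)·f^(α−1) − 1000
α = ε/1000 + 1 = 0.96530, so α − 1 = -0.03470
f^(α−1) = 0.661^(-0.03470) = 1.014470
δ_res = (-15.6 + 1000) × 1.014470 − 1000 = 998.644 − 1000 = -1.36 permil

-1.4 permil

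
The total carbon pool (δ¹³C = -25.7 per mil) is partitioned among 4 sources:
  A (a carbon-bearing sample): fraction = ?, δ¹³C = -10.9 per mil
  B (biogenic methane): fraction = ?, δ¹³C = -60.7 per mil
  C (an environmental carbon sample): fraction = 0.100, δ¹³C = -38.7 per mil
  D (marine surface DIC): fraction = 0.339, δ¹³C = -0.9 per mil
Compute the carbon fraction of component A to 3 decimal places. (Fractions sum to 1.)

Let f_A and f_B be the unknown fractions; fractions sum to 1 so f_A + f_B = 0.561.
Mass balance: Σ fᵢ·δᵢ = δ_bulk ⇒ f_A·(-10.9) + f_B·(-60.7) = -25.7 − (-4.175) = -21.525
Substitute f_B = 0.561 − f_A:
f_A·(-10.9 − -60.7) = -21.525 − 0.561×(-60.7) = 12.528
f_A = 12.528 / 49.8 = 0.2516

0.252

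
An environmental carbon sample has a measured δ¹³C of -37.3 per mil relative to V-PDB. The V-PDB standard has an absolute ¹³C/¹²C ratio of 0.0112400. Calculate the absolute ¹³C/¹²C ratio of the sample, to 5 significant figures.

0.010821

R_sample = R_standard × (δ¹³C/1000 + 1)
R_sample = 0.0112400 × (-37.3/1000 + 1) = 0.0112400 × 0.962700
R_sample = 0.0108207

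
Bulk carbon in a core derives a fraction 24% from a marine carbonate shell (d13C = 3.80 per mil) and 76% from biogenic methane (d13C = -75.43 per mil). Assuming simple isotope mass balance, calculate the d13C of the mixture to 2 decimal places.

-56.41 per mil

δ_mix = f_A·δ_A + f_B·δ_B
δ_mix = 0.24 × (3.80) + 0.76 × (-75.43)
δ_mix = 0.912 + -57.327 = -56.415 per mil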